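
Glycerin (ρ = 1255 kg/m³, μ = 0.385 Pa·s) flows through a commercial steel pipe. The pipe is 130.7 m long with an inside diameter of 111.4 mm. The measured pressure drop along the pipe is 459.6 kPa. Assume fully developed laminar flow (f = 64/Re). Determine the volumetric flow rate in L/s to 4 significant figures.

For laminar flow, f = 64/Re with Re = ρVD/μ, so Darcy-Weisbach reduces to ΔP = 32μLV/D². Solving for V: V = ΔP·D²/(32μL) = 4.596e+05·(0.1114)²/(32·0.385·130.7) = 3.542 m/s.
Check: Re = ρVD/μ = 1255·3.542·0.1114/0.385 = 1286 < 2300, so the laminar assumption holds.
Q = V·A = 3.542·(π/4·0.1114²) = 0.03452 m³/s = 34.52 L/s.

Q ≈ 34.52 L/s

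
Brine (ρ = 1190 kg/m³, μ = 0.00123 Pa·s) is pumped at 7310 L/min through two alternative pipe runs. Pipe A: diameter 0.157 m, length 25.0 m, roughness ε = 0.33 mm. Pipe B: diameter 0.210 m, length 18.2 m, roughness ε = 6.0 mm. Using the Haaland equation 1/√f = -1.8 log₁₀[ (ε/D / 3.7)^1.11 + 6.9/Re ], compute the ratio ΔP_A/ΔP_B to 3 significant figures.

ΔP_A/ΔP_B ≈ 2.51

Pipe A: V = Q/A = 0.1218/0.01936 = 6.293 m/s; Re = 9.559e+05; ε/D = 0.0021; Haaland → f = 0.02394; ΔP_A = f(L/D)(ρV²/2) = 8.985e+04 Pa.
Pipe B: V = Q/A = 0.1218/0.03464 = 3.518 m/s; Re = 7.147e+05; ε/D = 0.0286; Haaland → f = 0.05619; ΔP_B = f(L/D)(ρV²/2) = 3.585e+04 Pa.
ΔP_A/ΔP_B = 8.985e+04/3.585e+04 = 2.51.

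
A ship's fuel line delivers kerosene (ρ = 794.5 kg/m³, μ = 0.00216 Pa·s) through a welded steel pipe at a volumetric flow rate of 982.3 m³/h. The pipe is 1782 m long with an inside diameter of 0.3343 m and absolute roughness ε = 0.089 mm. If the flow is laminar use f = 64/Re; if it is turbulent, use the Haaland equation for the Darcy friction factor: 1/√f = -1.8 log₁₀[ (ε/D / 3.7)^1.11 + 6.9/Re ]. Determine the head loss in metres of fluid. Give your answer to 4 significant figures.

Q = 982.3 m³/h = 982.3/3600 = 0.2729 m³/s.
Cross-sectional area A = πD²/4 = π(0.3343)²/4 = 0.08777 m²; mean velocity V = Q/A = 0.2729/0.08777 = 3.109 m/s.
Reynolds number Re = ρVD/μ = 794.5 · 3.109 · 0.3343 / 0.00216 = 3.823e+05.
Re > 4000 → turbulent. Relative roughness ε/D = 8.9e-05/0.3343 = 0.000266. Haaland: 1/√f = -1.8 log₁₀[(0.000266/3.7)^1.11 + 6.9/3.823e+05] = -1.8 log₁₀[2.52e-05 + 1.81e-05] = 7.855, so f = 0.01621.
Darcy-Weisbach: ΔP = f(L/D)(ρV²/2) = 0.01621·(1782/0.3343)·(794.5·3.109²/2) = 0.01621·5331·3839 = 3.316e+05 Pa.
Head loss h_f = ΔP/(ρg) = 3.316e+05/(794.5·9.81) = 42.55 m.

h_f ≈ 42.55 m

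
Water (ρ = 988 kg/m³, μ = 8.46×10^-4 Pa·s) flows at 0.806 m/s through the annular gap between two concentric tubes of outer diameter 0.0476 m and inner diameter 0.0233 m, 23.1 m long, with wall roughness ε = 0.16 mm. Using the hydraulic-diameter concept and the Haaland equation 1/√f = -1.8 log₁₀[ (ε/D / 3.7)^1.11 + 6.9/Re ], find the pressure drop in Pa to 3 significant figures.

Hydraulic diameter D_h = 4A/P = D_o - D_i = 0.0476 - 0.0233 = 0.0243 m.
Re = ρVD_h/μ = 988·0.806·0.0243/0.000846 = 2.287e+04.
ε/D_h = 0.00016/0.0243 = 0.00658; Haaland gives 1/√f = -1.8 log₁₀[0.000887+0.000302] = 5.265, so f = 0.03607.
ΔP = f(L/D_h)(ρV²/2) = 0.03607·23.1/0.0243·320.9 = 1.101e+04 Pa.

ΔP ≈ 11000 Pa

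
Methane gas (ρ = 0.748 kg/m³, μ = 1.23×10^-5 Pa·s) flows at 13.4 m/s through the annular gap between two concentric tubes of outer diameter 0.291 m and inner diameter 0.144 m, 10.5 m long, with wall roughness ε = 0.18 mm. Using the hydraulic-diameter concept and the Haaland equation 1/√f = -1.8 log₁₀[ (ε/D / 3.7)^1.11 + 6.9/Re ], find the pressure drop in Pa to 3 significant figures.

Hydraulic diameter D_h = 4A/P = D_o - D_i = 0.291 - 0.144 = 0.147 m.
Re = ρVD_h/μ = 0.748·13.4·0.147/1.23e-05 = 1.198e+05.
ε/D_h = 0.00018/0.147 = 0.00122; Haaland gives 1/√f = -1.8 log₁₀[0.000137+5.76e-05] = 6.679, so f = 0.02242.
ΔP = f(L/D_h)(ρV²/2) = 0.02242·10.5/0.147·67.16 = 107.5 Pa.

ΔP ≈ 108 Pa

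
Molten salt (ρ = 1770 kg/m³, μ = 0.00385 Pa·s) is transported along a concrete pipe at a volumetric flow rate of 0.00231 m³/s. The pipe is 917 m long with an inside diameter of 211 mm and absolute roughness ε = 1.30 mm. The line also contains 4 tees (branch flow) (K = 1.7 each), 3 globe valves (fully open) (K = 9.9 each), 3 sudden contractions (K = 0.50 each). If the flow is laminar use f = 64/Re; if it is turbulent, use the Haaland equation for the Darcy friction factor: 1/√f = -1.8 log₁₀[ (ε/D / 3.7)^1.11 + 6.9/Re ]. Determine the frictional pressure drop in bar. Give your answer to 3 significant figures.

ΔP ≈ 0.00846 bar

Cross-sectional area A = πD²/4 = π(0.211)²/4 = 0.03497 m²; mean velocity V = Q/A = 0.00231/0.03497 = 0.06606 m/s.
Reynolds number Re = ρVD/μ = 1770 · 0.06606 · 0.211 / 0.00385 = 6408.
Re > 4000 → turbulent. Relative roughness ε/D = 0.0013/0.211 = 0.00616. Haaland: 1/√f = -1.8 log₁₀[(0.00616/3.7)^1.11 + 6.9/6408] = -1.8 log₁₀[0.000824 + 0.00108] = 4.898, so f = 0.04168.
Total minor-loss coefficient ΣK = 4·1.7 + 3·9.9 + 3·0.5 = 38.
ΔP = [f·L/D + ΣK]·(ρV²/2) = [0.04168·917/0.211 + 38]·(1770·0.06606²/2) = [181.2 + 38]·3.862 = 846.5 Pa.
ΔP = 846.5 Pa = 0.00846 bar.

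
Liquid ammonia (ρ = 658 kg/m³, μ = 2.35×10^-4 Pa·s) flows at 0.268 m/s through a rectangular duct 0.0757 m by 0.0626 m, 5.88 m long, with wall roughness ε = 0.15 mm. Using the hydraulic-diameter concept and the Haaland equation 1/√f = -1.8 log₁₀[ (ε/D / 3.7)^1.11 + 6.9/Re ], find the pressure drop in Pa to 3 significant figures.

ΔP ≈ 54.0 Pa

Hydraulic diameter D_h = 4A/P = 4·(0.0757·0.0626)/(2·(0.0757+0.0626)) = 0.01896/0.2766 = 0.06853 m.
Re = ρVD_h/μ = 658·0.268·0.06853/0.000235 = 5.142e+04.
ε/D_h = 0.00015/0.06853 = 0.00219; Haaland gives 1/√f = -1.8 log₁₀[0.000261+0.000134] = 6.125, so f = 0.02665.
ΔP = f(L/D_h)(ρV²/2) = 0.02665·5.88/0.06853·23.63 = 54.04 Pa.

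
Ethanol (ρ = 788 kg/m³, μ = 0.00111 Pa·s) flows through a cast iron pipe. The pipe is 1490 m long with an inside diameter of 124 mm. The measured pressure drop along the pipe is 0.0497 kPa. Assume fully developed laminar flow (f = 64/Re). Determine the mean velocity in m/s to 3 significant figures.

For laminar flow, f = 64/Re with Re = ρVD/μ, so Darcy-Weisbach reduces to ΔP = 32μLV/D². Solving for V: V = ΔP·D²/(32μL) = 49.7·(0.124)²/(32·0.00111·1490) = 0.01444 m/s.
Check: Re = ρVD/μ = 788·0.01444·0.124/0.00111 = 1271 < 2300, so the laminar assumption holds.

V ≈ 0.0144 m/s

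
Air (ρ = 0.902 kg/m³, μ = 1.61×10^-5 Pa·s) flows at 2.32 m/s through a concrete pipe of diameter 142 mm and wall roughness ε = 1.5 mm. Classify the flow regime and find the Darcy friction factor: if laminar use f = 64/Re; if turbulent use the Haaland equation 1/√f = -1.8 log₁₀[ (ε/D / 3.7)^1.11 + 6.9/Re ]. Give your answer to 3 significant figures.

Re = ρVD/μ = 0.902·2.32·0.142/1.61e-05 = 1.846e+04.
Re > 4000 → turbulent. ε/D = 0.0015/0.142 = 0.0106; Haaland: 1/√f = -1.8 log₁₀[0.0015 + 0.000374] = 4.91, so f = 0.04149.

f ≈ 0.0415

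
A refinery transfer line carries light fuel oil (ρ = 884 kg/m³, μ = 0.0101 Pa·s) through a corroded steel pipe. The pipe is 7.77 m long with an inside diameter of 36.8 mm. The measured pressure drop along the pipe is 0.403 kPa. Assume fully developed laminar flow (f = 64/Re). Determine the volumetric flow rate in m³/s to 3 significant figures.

Q ≈ 2.31×10^-4 m³/s

For laminar flow, f = 64/Re with Re = ρVD/μ, so Darcy-Weisbach reduces to ΔP = 32μLV/D². Solving for V: V = ΔP·D²/(32μL) = 403·(0.0368)²/(32·0.0101·7.77) = 0.2173 m/s.
Check: Re = ρVD/μ = 884·0.2173·0.0368/0.0101 = 700 < 2300, so the laminar assumption holds.
Q = V·A = 0.2173·(π/4·0.0368²) = 0.0002311 m³/s = 2.31×10^-4 m³/s.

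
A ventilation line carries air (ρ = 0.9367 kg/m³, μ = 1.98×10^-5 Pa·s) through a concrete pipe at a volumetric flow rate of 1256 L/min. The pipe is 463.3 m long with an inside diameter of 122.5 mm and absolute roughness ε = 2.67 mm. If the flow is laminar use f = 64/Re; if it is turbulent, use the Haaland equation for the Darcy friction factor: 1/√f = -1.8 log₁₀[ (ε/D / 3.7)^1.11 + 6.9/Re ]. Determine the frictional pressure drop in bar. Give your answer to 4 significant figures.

Q = 1256 L/min = 1256/60000 = 0.02093 m³/s.
Cross-sectional area A = πD²/4 = π(0.1225)²/4 = 0.01179 m²; mean velocity V = Q/A = 0.02093/0.01179 = 1.776 m/s.
Reynolds number Re = ρVD/μ = 0.9367 · 1.776 · 0.1225 / 1.98e-05 = 1.029e+04.
Re > 4000 → turbulent. Relative roughness ε/D = 0.00267/0.1225 = 0.0218. Haaland: 1/√f = -1.8 log₁₀[(0.0218/3.7)^1.11 + 6.9/1.029e+04] = -1.8 log₁₀[0.00335 + 0.00067] = 4.313, so f = 0.05377.
Darcy-Weisbach: ΔP = f(L/D)(ρV²/2) = 0.05377·(463.3/0.1225)·(0.9367·1.776²/2) = 0.05377·3782·1.477 = 300.5 Pa.
ΔP = 300.5 Pa = 0.003005 bar.

ΔP ≈ 0.003005 bar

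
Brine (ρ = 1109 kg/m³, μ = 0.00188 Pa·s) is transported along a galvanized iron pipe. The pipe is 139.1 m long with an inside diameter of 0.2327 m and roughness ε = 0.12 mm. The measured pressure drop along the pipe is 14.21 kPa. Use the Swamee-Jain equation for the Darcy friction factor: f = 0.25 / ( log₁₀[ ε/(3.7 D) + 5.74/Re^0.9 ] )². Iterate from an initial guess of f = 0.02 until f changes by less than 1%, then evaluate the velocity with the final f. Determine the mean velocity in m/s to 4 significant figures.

Rearranging Darcy-Weisbach: V = √(2·ΔP·D/(f·L·ρ)). With ε/D = 0.00012/0.2327 = 0.000516, iterate starting from f = 0.02:
  f = 0.02 → V = √(2·1.421e+04·0.2327/(0.02·139.1·1109)) = 1.464 m/s; Re = ρVD/μ = 2.01e+05; f → 0.01901
  f = 0.01901 → V = 1.502 m/s; Re = 2.062e+05; f → 0.01896
Converged (Δf/f < 1%). With the final f = 0.01896: V = √(2·1.421e+04·0.2327/(0.01896·139.1·1109)) = 1.504 m/s.

V ≈ 1.504 m/s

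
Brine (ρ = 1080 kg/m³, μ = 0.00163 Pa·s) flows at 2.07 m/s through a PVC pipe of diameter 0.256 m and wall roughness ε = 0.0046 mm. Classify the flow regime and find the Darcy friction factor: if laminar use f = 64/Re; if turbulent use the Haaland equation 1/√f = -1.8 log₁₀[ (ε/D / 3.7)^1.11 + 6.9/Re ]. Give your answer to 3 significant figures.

Re = ρVD/μ = 1080·2.07·0.256/0.00163 = 3.511e+05.
Re > 4000 → turbulent. ε/D = 4.6e-06/0.256 = 1.8e-05; Haaland: 1/√f = -1.8 log₁₀[1.26e-06 + 1.97e-05] = 8.423, so f = 0.01409.

f ≈ 0.0141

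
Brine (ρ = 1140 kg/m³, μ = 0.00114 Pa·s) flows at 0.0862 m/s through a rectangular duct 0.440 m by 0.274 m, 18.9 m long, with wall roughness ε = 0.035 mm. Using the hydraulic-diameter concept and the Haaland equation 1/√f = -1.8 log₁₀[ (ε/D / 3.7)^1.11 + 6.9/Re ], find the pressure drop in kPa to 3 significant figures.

Hydraulic diameter D_h = 4A/P = 4·(0.44·0.274)/(2·(0.44+0.274)) = 0.4822/1.428 = 0.3377 m.
Re = ρVD_h/μ = 1140·0.0862·0.3377/0.00114 = 2.911e+04.
ε/D_h = 3.5e-05/0.3377 = 0.000104; Haaland gives 1/√f = -1.8 log₁₀[8.84e-06+0.000237] = 6.497, so f = 0.02369.
ΔP = f(L/D_h)(ρV²/2) = 0.02369·18.9/0.3377·4.235 = 5.616 Pa.
ΔP = 0.00562 kPa.

ΔP ≈ 0.00562 kPa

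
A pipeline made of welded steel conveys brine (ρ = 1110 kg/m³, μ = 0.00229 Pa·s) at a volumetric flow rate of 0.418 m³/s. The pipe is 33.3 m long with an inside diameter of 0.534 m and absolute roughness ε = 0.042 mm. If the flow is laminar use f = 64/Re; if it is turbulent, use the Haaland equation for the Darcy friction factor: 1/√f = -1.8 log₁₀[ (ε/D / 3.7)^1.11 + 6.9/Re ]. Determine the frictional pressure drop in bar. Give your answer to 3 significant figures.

ΔP ≈ 0.0170 bar

Cross-sectional area A = πD²/4 = π(0.534)²/4 = 0.224 m²; mean velocity V = Q/A = 0.418/0.224 = 1.866 m/s.
Reynolds number Re = ρVD/μ = 1110 · 1.866 · 0.534 / 0.00229 = 4.831e+05.
Re > 4000 → turbulent. Relative roughness ε/D = 4.2e-05/0.534 = 7.87e-05. Haaland: 1/√f = -1.8 log₁₀[(7.87e-05/3.7)^1.11 + 6.9/4.831e+05] = -1.8 log₁₀[6.51e-06 + 1.43e-05] = 8.428, so f = 0.01408.
Darcy-Weisbach: ΔP = f(L/D)(ρV²/2) = 0.01408·(33.3/0.534)·(1110·1.866²/2) = 0.01408·62.36·1933 = 1697 Pa.
ΔP = 1697 Pa = 0.0170 bar.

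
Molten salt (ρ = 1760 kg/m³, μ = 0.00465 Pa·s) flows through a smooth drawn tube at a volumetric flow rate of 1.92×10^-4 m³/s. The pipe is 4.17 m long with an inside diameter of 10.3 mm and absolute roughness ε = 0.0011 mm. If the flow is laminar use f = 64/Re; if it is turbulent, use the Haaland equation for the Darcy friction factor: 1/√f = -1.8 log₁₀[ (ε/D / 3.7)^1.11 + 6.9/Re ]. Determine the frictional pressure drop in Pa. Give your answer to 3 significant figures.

ΔP ≈ 60400 Pa

Cross-sectional area A = πD²/4 = π(0.0103)²/4 = 8.332e-05 m²; mean velocity V = Q/A = 0.000192/8.332e-05 = 2.304 m/s.
Reynolds number Re = ρVD/μ = 1760 · 2.304 · 0.0103 / 0.00465 = 8983.
Re > 4000 → turbulent. Relative roughness ε/D = 1.1e-06/0.0103 = 0.000107. Haaland: 1/√f = -1.8 log₁₀[(0.000107/3.7)^1.11 + 6.9/8983] = -1.8 log₁₀[9.14e-06 + 0.000768] = 5.597, so f = 0.03192.
Darcy-Weisbach: ΔP = f(L/D)(ρV²/2) = 0.03192·(4.17/0.0103)·(1760·2.304²/2) = 0.03192·404.9·4673 = 6.039e+04 Pa.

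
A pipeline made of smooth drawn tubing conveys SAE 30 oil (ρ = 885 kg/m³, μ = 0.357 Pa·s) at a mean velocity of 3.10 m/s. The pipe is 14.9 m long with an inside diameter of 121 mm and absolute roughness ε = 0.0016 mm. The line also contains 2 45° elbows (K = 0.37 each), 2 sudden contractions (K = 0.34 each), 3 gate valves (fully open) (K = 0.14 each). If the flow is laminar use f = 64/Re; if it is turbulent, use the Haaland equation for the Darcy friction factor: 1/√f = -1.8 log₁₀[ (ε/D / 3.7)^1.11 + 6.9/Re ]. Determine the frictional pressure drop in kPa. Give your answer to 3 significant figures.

ΔP ≈ 43.9 kPa

Reynolds number Re = ρVD/μ = 885 · 3.1 · 0.121 / 0.357 = 929.9.
Re < 2300 → laminar flow, so f = 64/Re = 64/929.9 = 0.06883 (the turbulent correlation is not needed).
Total minor-loss coefficient ΣK = 2·0.37 + 2·0.34 + 3·0.14 = 1.84.
ΔP = [f·L/D + ΣK]·(ρV²/2) = [0.06883·14.9/0.121 + 1.84]·(885·3.1²/2) = [8.475 + 1.84]·4252 = 4.387e+04 Pa.
ΔP = 4.387e+04 Pa = 43.9 kPa.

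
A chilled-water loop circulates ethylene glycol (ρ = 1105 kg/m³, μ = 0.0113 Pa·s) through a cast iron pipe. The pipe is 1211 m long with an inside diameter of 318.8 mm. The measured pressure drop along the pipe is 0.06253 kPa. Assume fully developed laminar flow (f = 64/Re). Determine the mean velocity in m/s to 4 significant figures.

For laminar flow, f = 64/Re with Re = ρVD/μ, so Darcy-Weisbach reduces to ΔP = 32μLV/D². Solving for V: V = ΔP·D²/(32μL) = 62.53·(0.3188)²/(32·0.0113·1211) = 0.01451 m/s.
Check: Re = ρVD/μ = 1105·0.01451·0.3188/0.0113 = 452.4 < 2300, so the laminar assumption holds.

V ≈ 0.01451 m/s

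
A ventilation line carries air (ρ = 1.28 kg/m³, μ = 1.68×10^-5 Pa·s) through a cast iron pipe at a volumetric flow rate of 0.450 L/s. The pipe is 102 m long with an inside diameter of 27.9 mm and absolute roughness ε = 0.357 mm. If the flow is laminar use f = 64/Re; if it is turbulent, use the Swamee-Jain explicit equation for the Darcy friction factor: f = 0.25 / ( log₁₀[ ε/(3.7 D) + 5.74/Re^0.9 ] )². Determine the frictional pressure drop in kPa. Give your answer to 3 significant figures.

Q = 0.450 L/s = 0.450/1000 = 0.00045 m³/s.
Cross-sectional area A = πD²/4 = π(0.0279)²/4 = 0.0006114 m²; mean velocity V = Q/A = 0.00045/0.0006114 = 0.7361 m/s.
Reynolds number Re = ρVD/μ = 1.28 · 0.7361 · 0.0279 / 1.68e-05 = 1565.
Re < 2300 → laminar flow, so f = 64/Re = 64/1565 = 0.0409 (the turbulent correlation is not needed).
Darcy-Weisbach: ΔP = f(L/D)(ρV²/2) = 0.0409·(102/0.0279)·(1.28·0.7361²/2) = 0.0409·3656·0.3467 = 51.85 Pa.
ΔP = 51.85 Pa = 0.0519 kPa.

ΔP ≈ 0.0519 kPa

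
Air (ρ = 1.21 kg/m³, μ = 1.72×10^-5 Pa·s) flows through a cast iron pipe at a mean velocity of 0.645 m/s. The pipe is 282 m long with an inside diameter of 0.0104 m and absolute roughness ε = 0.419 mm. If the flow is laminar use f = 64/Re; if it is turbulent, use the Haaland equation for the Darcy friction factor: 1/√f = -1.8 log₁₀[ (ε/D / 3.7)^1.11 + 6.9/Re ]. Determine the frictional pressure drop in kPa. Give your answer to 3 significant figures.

ΔP ≈ 0.926 kPa

Reynolds number Re = ρVD/μ = 1.21 · 0.645 · 0.0104 / 1.72e-05 = 471.9.
Re < 2300 → laminar flow, so f = 64/Re = 64/471.9 = 0.1356 (the turbulent correlation is not needed).
Darcy-Weisbach: ΔP = f(L/D)(ρV²/2) = 0.1356·(282/0.0104)·(1.21·0.645²/2) = 0.1356·2.712e+04·0.2517 = 925.6 Pa.
ΔP = 925.6 Pa = 0.926 kPa.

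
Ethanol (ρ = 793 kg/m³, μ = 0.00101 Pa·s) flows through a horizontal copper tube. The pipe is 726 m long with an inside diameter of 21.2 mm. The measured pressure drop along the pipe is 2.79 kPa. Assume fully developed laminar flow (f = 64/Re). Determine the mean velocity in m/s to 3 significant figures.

For laminar flow, f = 64/Re with Re = ρVD/μ, so Darcy-Weisbach reduces to ΔP = 32μLV/D². Solving for V: V = ΔP·D²/(32μL) = 2790·(0.0212)²/(32·0.00101·726) = 0.05344 m/s.
Check: Re = ρVD/μ = 793·0.05344·0.0212/0.00101 = 889.5 < 2300, so the laminar assumption holds.

V ≈ 0.0534 m/s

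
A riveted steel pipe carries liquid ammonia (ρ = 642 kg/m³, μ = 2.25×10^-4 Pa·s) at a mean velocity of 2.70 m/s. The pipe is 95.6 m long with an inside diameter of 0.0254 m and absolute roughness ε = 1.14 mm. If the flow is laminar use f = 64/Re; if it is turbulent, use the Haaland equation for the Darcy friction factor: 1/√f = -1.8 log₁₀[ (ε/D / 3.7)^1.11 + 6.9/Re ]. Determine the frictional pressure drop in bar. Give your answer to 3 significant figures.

Reynolds number Re = ρVD/μ = 642 · 2.7 · 0.0254 / 0.000225 = 1.957e+05.
Re > 4000 → turbulent. Relative roughness ε/D = 0.00114/0.0254 = 0.0449. Haaland: 1/√f = -1.8 log₁₀[(0.0449/3.7)^1.11 + 6.9/1.957e+05] = -1.8 log₁₀[0.00747 + 3.53e-05] = 3.825, so f = 0.06836.
Darcy-Weisbach: ΔP = f(L/D)(ρV²/2) = 0.06836·(95.6/0.0254)·(642·2.7²/2) = 0.06836·3764·2340 = 6.021e+05 Pa.
ΔP = 6.021e+05 Pa = 6.02 bar.

ΔP ≈ 6.02 bar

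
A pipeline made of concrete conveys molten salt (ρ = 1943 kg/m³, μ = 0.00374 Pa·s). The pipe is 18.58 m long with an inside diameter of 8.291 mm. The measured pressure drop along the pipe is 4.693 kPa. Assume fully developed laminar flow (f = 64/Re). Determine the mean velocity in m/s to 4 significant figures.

For laminar flow, f = 64/Re with Re = ρVD/μ, so Darcy-Weisbach reduces to ΔP = 32μLV/D². Solving for V: V = ΔP·D²/(32μL) = 4693·(0.008291)²/(32·0.00374·18.58) = 0.1451 m/s.
Check: Re = ρVD/μ = 1943·0.1451·0.008291/0.00374 = 624.9 < 2300, so the laminar assumption holds.

V ≈ 0.1451 m/s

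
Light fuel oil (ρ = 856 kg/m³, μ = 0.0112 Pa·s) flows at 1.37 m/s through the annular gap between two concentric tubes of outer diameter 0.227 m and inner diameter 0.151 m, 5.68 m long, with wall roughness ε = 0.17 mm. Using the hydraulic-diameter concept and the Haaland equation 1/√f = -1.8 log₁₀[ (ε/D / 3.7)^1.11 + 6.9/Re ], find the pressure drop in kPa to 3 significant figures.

Hydraulic diameter D_h = 4A/P = D_o - D_i = 0.227 - 0.151 = 0.076 m.
Re = ρVD_h/μ = 856·1.37·0.076/0.0112 = 7958.
ε/D_h = 0.00017/0.076 = 0.00224; Haaland gives 1/√f = -1.8 log₁₀[0.000268+0.000867] = 5.301, so f = 0.03558.
ΔP = f(L/D_h)(ρV²/2) = 0.03558·5.68/0.076·803.3 = 2136 Pa.
ΔP = 2.14 kPa.

ΔP ≈ 2.14 kPa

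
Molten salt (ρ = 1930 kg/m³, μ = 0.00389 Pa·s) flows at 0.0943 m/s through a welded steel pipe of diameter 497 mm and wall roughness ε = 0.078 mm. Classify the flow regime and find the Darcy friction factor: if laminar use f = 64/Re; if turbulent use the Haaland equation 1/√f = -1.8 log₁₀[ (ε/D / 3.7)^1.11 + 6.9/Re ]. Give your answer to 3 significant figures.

Re = ρVD/μ = 1930·0.0943·0.497/0.00389 = 2.325e+04.
Re > 4000 → turbulent. ε/D = 7.8e-05/0.497 = 0.000157; Haaland: 1/√f = -1.8 log₁₀[1.4e-05 + 0.000297] = 6.314, so f = 0.02509.

f ≈ 0.0251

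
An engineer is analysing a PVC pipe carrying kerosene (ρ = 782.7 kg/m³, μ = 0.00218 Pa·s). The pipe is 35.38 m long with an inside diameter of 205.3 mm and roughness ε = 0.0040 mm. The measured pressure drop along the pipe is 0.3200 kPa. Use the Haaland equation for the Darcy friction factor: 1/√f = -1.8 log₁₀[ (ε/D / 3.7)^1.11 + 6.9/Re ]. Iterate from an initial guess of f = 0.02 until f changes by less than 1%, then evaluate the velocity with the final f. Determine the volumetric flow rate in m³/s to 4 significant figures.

Q ≈ 0.01513 m³/s

Rearranging Darcy-Weisbach: V = √(2·ΔP·D/(f·L·ρ)). With ε/D = 4e-06/0.2053 = 1.95e-05, iterate starting from f = 0.02:
  f = 0.02 → V = √(2·320·0.2053/(0.02·35.38·782.7)) = 0.4871 m/s; Re = ρVD/μ = 3.59e+04; f → 0.02239
  f = 0.02239 → V = 0.4604 m/s; Re = 3.394e+04; f → 0.02268
  f = 0.02268 → V = 0.4574 m/s; Re = 3.371e+04; f → 0.02272
Converged (Δf/f < 1%). With the final f = 0.02272: V = √(2·320·0.2053/(0.02272·35.38·782.7)) = 0.457 m/s.
Q = V·A = 0.457·(π/4·0.2053²) = 0.01513 m³/s = 0.01513 m³/s.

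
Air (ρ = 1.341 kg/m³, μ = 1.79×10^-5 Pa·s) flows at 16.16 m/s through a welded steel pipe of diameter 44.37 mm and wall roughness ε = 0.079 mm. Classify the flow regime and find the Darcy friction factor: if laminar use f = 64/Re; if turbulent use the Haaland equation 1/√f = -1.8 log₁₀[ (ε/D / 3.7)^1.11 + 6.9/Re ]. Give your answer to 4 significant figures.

f ≈ 0.02558

Re = ρVD/μ = 1.341·16.16·0.04437/1.79e-05 = 5.372e+04.
Re > 4000 → turbulent. ε/D = 7.9e-05/0.04437 = 0.00178; Haaland: 1/√f = -1.8 log₁₀[0.000208 + 0.000128] = 6.252, so f = 0.02558.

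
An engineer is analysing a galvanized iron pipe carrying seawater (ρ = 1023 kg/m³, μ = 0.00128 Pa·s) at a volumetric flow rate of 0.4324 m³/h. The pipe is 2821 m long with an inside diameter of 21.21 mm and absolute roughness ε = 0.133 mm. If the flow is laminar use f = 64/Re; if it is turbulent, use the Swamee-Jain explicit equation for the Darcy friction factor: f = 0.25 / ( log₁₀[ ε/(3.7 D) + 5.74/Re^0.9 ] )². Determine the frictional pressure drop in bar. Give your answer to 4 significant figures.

ΔP ≈ 3.437 bar

Q = 0.4324 m³/h = 0.4324/3600 = 0.0001201 m³/s.
Cross-sectional area A = πD²/4 = π(0.02121)²/4 = 0.0003533 m²; mean velocity V = Q/A = 0.0001201/0.0003533 = 0.3399 m/s.
Reynolds number Re = ρVD/μ = 1023 · 0.3399 · 0.02121 / 0.00128 = 5763.
Re > 4000 → turbulent. Relative roughness ε/D = 0.000133/0.02121 = 0.00627. Swamee-Jain: f = 0.25/(log₁₀[0.00627/3.7 + 5.74/5763^0.9])² = 0.25/(log₁₀[0.00169 + 0.00237])² = 0.25/(-2.391)² = 0.04372.
Darcy-Weisbach: ΔP = f(L/D)(ρV²/2) = 0.04372·(2821/0.02121)·(1023·0.3399²/2) = 0.04372·1.33e+05·59.11 = 3.437e+05 Pa.
ΔP = 3.437e+05 Pa = 3.437 bar.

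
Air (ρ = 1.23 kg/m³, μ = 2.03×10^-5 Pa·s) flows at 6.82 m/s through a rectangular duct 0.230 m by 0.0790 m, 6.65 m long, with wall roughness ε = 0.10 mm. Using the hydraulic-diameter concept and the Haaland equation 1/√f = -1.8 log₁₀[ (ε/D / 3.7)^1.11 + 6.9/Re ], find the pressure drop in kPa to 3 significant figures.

ΔP ≈ 0.0378 kPa

Hydraulic diameter D_h = 4A/P = 4·(0.23·0.079)/(2·(0.23+0.079)) = 0.07268/0.618 = 0.1176 m.
Re = ρVD_h/μ = 1.23·6.82·0.1176/2.03e-05 = 4.86e+04.
ε/D_h = 0.0001/0.1176 = 0.00085; Haaland gives 1/√f = -1.8 log₁₀[9.14e-05+0.000142] = 6.537, so f = 0.0234.
ΔP = f(L/D_h)(ρV²/2) = 0.0234·6.65/0.1176·28.61 = 37.85 Pa.
ΔP = 0.0378 kPa.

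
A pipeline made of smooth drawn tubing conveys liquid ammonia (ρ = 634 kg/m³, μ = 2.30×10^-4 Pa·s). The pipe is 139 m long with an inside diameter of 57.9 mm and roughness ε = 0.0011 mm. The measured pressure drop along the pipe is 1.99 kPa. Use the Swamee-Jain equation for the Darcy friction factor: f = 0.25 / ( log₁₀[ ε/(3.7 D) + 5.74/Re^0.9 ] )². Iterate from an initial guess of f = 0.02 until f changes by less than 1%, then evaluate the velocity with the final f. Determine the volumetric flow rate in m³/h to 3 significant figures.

Rearranging Darcy-Weisbach: V = √(2·ΔP·D/(f·L·ρ)). With ε/D = 1.1e-06/0.0579 = 1.9e-05, iterate starting from f = 0.02:
  f = 0.02 → V = √(2·1990·0.0579/(0.02·139·634)) = 0.3616 m/s; Re = ρVD/μ = 5.771e+04; f → 0.02019
Converged (Δf/f < 1%). With the final f = 0.02019: V = √(2·1990·0.0579/(0.02019·139·634)) = 0.3599 m/s.
Q = V·A = 0.3599·(π/4·0.0579²) = 0.0009475 m³/s = 3.41 m³/h.

Q ≈ 3.41 m³/h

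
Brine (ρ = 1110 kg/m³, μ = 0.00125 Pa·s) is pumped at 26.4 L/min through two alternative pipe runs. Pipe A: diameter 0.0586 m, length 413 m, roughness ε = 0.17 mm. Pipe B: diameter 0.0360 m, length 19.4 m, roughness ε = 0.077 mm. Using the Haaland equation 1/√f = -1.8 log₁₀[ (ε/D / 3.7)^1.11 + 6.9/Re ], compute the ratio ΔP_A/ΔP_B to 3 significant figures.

ΔP_A/ΔP_B ≈ 2.11

Pipe A: V = Q/A = 0.00044/0.002697 = 0.1631 m/s; Re = 8489; ε/D = 0.0029; Haaland → f = 0.03591; ΔP_A = f(L/D)(ρV²/2) = 3738 Pa.
Pipe B: V = Q/A = 0.00044/0.001018 = 0.4323 m/s; Re = 1.382e+04; ε/D = 0.00214; Haaland → f = 0.03165; ΔP_B = f(L/D)(ρV²/2) = 1769 Pa.
ΔP_A/ΔP_B = 3738/1769 = 2.11.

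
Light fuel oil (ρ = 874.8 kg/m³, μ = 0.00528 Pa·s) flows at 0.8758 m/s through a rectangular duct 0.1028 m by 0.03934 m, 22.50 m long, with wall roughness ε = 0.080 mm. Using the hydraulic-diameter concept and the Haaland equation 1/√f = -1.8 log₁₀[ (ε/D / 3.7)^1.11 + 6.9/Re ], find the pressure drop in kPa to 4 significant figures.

Hydraulic diameter D_h = 4A/P = 4·(0.1028·0.03934)/(2·(0.1028+0.03934)) = 0.01618/0.2843 = 0.0569 m.
Re = ρVD_h/μ = 874.8·0.8758·0.0569/0.00528 = 8257.
ε/D_h = 8e-05/0.0569 = 0.00141; Haaland gives 1/√f = -1.8 log₁₀[0.00016+0.000836] = 5.404, so f = 0.03425.
ΔP = f(L/D_h)(ρV²/2) = 0.03425·22.5/0.0569·335.5 = 4543 Pa.
ΔP = 4.543 kPa.

ΔP ≈ 4.543 kPa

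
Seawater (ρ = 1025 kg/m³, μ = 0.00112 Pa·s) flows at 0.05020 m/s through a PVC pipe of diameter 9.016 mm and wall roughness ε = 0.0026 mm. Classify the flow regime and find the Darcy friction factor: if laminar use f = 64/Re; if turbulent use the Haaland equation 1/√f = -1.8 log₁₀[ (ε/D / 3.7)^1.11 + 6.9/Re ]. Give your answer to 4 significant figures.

Re = ρVD/μ = 1025·0.0502·0.009016/0.00112 = 414.2.
Re < 2300 → laminar, so f = 64/Re = 0.1545 (roughness is irrelevant in laminar flow).

f ≈ 0.1545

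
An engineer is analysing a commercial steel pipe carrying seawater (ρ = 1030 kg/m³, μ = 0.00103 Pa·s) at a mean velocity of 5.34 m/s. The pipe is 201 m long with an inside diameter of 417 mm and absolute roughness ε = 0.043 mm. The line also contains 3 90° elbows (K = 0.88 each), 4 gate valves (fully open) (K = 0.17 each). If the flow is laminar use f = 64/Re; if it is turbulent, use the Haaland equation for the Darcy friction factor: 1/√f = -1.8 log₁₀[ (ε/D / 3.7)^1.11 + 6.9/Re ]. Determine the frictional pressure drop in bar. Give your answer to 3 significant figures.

Reynolds number Re = ρVD/μ = 1030 · 5.34 · 0.417 / 0.00103 = 2.227e+06.
Re > 4000 → turbulent. Relative roughness ε/D = 4.3e-05/0.417 = 0.000103. Haaland: 1/√f = -1.8 log₁₀[(0.000103/3.7)^1.11 + 6.9/2.227e+06] = -1.8 log₁₀[8.79e-06 + 3.1e-06] = 8.865, so f = 0.01273.
Total minor-loss coefficient ΣK = 3·0.88 + 4·0.17 = 3.32.
ΔP = [f·L/D + ΣK]·(ρV²/2) = [0.01273·201/0.417 + 3.32]·(1030·5.34²/2) = [6.134 + 3.32]·1.469e+04 = 1.388e+05 Pa.
ΔP = 1.388e+05 Pa = 1.39 bar.

ΔP ≈ 1.39 bar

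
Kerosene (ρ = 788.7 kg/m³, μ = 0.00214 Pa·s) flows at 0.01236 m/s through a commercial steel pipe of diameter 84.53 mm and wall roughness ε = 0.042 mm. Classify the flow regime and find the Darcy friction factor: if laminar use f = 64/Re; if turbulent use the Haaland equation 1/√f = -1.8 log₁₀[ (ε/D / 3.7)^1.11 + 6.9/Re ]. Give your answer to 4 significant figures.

Re = ρVD/μ = 788.7·0.01236·0.08453/0.00214 = 385.1.
Re < 2300 → laminar, so f = 64/Re = 0.1662 (roughness is irrelevant in laminar flow).

f ≈ 0.1662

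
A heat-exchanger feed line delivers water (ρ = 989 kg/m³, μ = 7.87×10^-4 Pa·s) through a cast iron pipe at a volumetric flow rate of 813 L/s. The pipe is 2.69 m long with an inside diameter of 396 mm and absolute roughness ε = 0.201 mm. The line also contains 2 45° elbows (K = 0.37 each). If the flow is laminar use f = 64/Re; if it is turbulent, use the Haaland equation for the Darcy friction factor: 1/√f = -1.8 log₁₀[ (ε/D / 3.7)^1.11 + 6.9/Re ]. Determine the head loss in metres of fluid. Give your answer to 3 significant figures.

Q = 813 L/s = 813/1000 = 0.813 m³/s.
Cross-sectional area A = πD²/4 = π(0.396)²/4 = 0.1232 m²; mean velocity V = Q/A = 0.813/0.1232 = 6.601 m/s.
Reynolds number Re = ρVD/μ = 989 · 6.601 · 0.396 / 0.000787 = 3.285e+06.
Re > 4000 → turbulent. Relative roughness ε/D = 0.000201/0.396 = 0.000508. Haaland: 1/√f = -1.8 log₁₀[(0.000508/3.7)^1.11 + 6.9/3.285e+06] = -1.8 log₁₀[5.16e-05 + 2.1e-06] = 7.686, so f = 0.01693.
Total minor-loss coefficient ΣK = 2·0.37 = 0.74.
ΔP = [f·L/D + ΣK]·(ρV²/2) = [0.01693·2.69/0.396 + 0.74]·(989·6.601²/2) = [0.115 + 0.74]·2.155e+04 = 1.842e+04 Pa.
Head loss h_f = ΔP/(ρg) = 1.842e+04/(989·9.81) = 1.90 m.

h_f ≈ 1.90 m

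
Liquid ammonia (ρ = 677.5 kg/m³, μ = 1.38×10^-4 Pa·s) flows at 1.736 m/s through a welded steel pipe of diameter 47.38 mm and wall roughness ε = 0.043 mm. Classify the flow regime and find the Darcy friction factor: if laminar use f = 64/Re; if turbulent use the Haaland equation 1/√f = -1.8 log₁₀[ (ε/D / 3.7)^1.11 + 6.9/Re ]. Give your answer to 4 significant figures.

Re = ρVD/μ = 677.5·1.736·0.04738/0.000138 = 4.038e+05.
Re > 4000 → turbulent. ε/D = 4.3e-05/0.04738 = 0.000908; Haaland: 1/√f = -1.8 log₁₀[9.83e-05 + 1.71e-05] = 7.088, so f = 0.0199.

f ≈ 0.01990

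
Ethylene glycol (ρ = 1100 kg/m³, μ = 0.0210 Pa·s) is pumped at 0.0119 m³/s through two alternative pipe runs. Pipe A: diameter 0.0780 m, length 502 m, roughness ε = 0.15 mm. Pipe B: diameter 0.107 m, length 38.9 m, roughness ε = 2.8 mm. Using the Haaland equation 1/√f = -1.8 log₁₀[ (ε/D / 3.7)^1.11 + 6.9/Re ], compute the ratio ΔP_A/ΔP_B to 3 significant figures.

Pipe A: V = Q/A = 0.0119/0.004778 = 2.49 m/s; Re = 1.018e+04; ε/D = 0.00192; Haaland → f = 0.03332; ΔP_A = f(L/D)(ρV²/2) = 7.314e+05 Pa.
Pipe B: V = Q/A = 0.0119/0.008992 = 1.323 m/s; Re = 7417; ε/D = 0.0262; Haaland → f = 0.05844; ΔP_B = f(L/D)(ρV²/2) = 2.046e+04 Pa.
ΔP_A/ΔP_B = 7.314e+05/2.046e+04 = 35.7.

ΔP_A/ΔP_B ≈ 35.7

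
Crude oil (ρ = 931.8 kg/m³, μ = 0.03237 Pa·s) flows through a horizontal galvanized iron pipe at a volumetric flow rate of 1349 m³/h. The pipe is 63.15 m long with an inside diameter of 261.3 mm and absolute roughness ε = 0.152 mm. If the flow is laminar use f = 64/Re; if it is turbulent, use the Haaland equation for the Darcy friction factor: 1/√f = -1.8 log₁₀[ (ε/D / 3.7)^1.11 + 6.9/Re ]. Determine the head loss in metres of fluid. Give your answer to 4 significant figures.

Q = 1349 m³/h = 1349/3600 = 0.3747 m³/s.
Cross-sectional area A = πD²/4 = π(0.2613)²/4 = 0.05363 m²; mean velocity V = Q/A = 0.3747/0.05363 = 6.988 m/s.
Reynolds number Re = ρVD/μ = 931.8 · 6.988 · 0.2613 / 0.0324 = 5.256e+04.
Re > 4000 → turbulent. Relative roughness ε/D = 0.000152/0.2613 = 0.000582. Haaland: 1/√f = -1.8 log₁₀[(0.000582/3.7)^1.11 + 6.9/5.256e+04] = -1.8 log₁₀[6e-05 + 0.000131] = 6.693, so f = 0.02232.
Darcy-Weisbach: ΔP = f(L/D)(ρV²/2) = 0.02232·(63.15/0.2613)·(931.8·6.988²/2) = 0.02232·241.7·2.275e+04 = 1.227e+05 Pa.
Head loss h_f = ΔP/(ρg) = 1.227e+05/(931.8·9.81) = 13.43 m.

h_f ≈ 13.43 m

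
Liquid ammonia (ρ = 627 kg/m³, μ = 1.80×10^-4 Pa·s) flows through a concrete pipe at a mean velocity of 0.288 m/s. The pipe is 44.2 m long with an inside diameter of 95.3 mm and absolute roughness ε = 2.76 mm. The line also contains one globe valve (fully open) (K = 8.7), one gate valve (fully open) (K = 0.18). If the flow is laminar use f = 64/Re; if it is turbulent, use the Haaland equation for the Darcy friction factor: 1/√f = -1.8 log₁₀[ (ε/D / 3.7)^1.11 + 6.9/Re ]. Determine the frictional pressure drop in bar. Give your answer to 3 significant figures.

Reynolds number Re = ρVD/μ = 627 · 0.288 · 0.0953 / 0.00018 = 9.56e+04.
Re > 4000 → turbulent. Relative roughness ε/D = 0.00276/0.0953 = 0.029. Haaland: 1/√f = -1.8 log₁₀[(0.029/3.7)^1.11 + 6.9/9.56e+04] = -1.8 log₁₀[0.00459 + 7.22e-05] = 4.196, so f = 0.05679.
Total minor-loss coefficient ΣK = 1·8.7 + 1·0.18 = 8.88.
ΔP = [f·L/D + ΣK]·(ρV²/2) = [0.05679·44.2/0.0953 + 8.88]·(627·0.288²/2) = [26.34 + 8.88]·26 = 915.8 Pa.
ΔP = 915.8 Pa = 0.00916 bar.

ΔP ≈ 0.00916 bar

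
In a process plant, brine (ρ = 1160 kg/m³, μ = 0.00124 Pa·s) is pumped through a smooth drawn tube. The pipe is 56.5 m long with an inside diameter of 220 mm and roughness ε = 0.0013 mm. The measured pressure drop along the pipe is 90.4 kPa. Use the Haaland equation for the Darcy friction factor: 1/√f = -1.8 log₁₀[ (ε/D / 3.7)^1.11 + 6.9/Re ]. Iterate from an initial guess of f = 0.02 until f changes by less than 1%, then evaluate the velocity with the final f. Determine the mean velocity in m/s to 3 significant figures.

V ≈ 7.45 m/s

Rearranging Darcy-Weisbach: V = √(2·ΔP·D/(f·L·ρ)). With ε/D = 1.3e-06/0.22 = 5.91e-06, iterate starting from f = 0.02:
  f = 0.02 → V = √(2·9.04e+04·0.22/(0.02·56.5·1160)) = 5.509 m/s; Re = ρVD/μ = 1.134e+06; f → 0.01146
  f = 0.01146 → V = 7.278 m/s; Re = 1.498e+06; f → 0.01097
  f = 0.01097 → V = 7.437 m/s; Re = 1.53e+06; f → 0.01094
Converged (Δf/f < 1%). With the final f = 0.01094: V = √(2·9.04e+04·0.22/(0.01094·56.5·1160)) = 7.449 m/s.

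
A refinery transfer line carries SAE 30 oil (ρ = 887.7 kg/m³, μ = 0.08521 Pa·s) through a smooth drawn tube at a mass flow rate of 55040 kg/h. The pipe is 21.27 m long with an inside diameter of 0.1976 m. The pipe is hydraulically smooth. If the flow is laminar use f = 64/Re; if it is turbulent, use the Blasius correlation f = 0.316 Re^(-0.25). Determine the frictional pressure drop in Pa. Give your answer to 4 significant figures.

ṁ = 55040 kg/h = 55040/3600 = 15.29 kg/s.
A = πD²/4 = π(0.1976)²/4 = 0.03067 m²; mean velocity V = ṁ/(ρA) = 15.29/(887.7 · 0.03067) = 0.5616 m/s.
Reynolds number Re = ρVD/μ = 887.7 · 0.5616 · 0.1976 / 0.0852 = 1156.
Re < 2300 → laminar flow, so f = 64/Re = 64/1156 = 0.05536 (the turbulent correlation is not needed).
Darcy-Weisbach: ΔP = f(L/D)(ρV²/2) = 0.05536·(21.27/0.1976)·(887.7·0.5616²/2) = 0.05536·107.6·140 = 834.2 Pa.

ΔP ≈ 834.2 Pa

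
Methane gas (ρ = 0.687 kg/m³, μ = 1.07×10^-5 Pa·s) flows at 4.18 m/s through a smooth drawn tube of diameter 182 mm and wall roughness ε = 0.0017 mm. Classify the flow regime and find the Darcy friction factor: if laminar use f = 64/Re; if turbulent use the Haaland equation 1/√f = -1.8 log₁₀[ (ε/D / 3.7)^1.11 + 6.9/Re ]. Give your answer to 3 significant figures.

Re = ρVD/μ = 0.687·4.18·0.182/1.07e-05 = 4.885e+04.
Re > 4000 → turbulent. ε/D = 1.7e-06/0.182 = 9.34e-06; Haaland: 1/√f = -1.8 log₁₀[6.12e-07 + 0.000141] = 6.927, so f = 0.02084.

f ≈ 0.0208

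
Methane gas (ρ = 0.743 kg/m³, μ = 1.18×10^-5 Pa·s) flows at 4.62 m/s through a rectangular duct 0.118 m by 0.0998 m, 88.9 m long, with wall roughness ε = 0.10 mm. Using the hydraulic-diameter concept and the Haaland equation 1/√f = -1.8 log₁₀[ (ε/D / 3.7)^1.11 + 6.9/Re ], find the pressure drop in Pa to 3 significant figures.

Hydraulic diameter D_h = 4A/P = 4·(0.118·0.0998)/(2·(0.118+0.0998)) = 0.04711/0.4356 = 0.1081 m.
Re = ρVD_h/μ = 0.743·4.62·0.1081/1.18e-05 = 3.146e+04.
ε/D_h = 0.0001/0.1081 = 0.000925; Haaland gives 1/√f = -1.8 log₁₀[0.0001+0.000219] = 6.291, so f = 0.02526.
ΔP = f(L/D_h)(ρV²/2) = 0.02526·88.9/0.1081·7.929 = 164.7 Pa.

ΔP ≈ 165 Pa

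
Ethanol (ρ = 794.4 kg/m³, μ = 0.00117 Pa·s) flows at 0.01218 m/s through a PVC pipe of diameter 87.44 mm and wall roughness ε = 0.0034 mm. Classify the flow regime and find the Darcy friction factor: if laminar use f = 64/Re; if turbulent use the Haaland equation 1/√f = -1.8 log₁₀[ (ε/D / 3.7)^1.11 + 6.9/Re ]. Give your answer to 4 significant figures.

Re = ρVD/μ = 794.4·0.01218·0.08744/0.00117 = 723.1.
Re < 2300 → laminar, so f = 64/Re = 0.08851 (roughness is irrelevant in laminar flow).

f ≈ 0.08851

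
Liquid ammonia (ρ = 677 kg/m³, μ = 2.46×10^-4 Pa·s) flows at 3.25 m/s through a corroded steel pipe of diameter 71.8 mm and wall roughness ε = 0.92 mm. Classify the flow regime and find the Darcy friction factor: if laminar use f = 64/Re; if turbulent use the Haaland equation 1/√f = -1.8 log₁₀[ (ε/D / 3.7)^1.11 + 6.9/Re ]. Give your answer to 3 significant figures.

Re = ρVD/μ = 677·3.25·0.0718/0.000246 = 6.422e+05.
Re > 4000 → turbulent. ε/D = 0.00092/0.0718 = 0.0128; Haaland: 1/√f = -1.8 log₁₀[0.00186 + 1.07e-05] = 4.912, so f = 0.04145.

f ≈ 0.0415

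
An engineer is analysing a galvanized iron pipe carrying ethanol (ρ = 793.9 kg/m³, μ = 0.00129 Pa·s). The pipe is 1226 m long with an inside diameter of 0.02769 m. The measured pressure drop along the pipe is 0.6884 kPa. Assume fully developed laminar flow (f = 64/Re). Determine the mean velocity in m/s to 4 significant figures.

V ≈ 0.01043 m/s

For laminar flow, f = 64/Re with Re = ρVD/μ, so Darcy-Weisbach reduces to ΔP = 32μLV/D². Solving for V: V = ΔP·D²/(32μL) = 688.4·(0.02769)²/(32·0.00129·1226) = 0.01043 m/s.
Check: Re = ρVD/μ = 793.9·0.01043·0.02769/0.00129 = 177.7 < 2300, so the laminar assumption holds.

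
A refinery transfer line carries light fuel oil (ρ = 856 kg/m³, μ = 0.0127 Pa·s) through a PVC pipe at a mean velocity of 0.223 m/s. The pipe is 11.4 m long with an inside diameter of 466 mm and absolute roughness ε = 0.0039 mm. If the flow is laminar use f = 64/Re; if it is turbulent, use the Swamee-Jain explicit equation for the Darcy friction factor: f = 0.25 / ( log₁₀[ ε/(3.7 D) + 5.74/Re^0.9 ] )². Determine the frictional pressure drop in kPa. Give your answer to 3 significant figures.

Reynolds number Re = ρVD/μ = 856 · 0.223 · 0.466 / 0.0127 = 7004.
Re > 4000 → turbulent. Relative roughness ε/D = 3.9e-06/0.466 = 8.37e-06. Swamee-Jain: f = 0.25/(log₁₀[8.37e-06/3.7 + 5.74/7004^0.9])² = 0.25/(log₁₀[2.26e-06 + 0.00199])² = 0.25/(-2.701)² = 0.03426.
Darcy-Weisbach: ΔP = f(L/D)(ρV²/2) = 0.03426·(11.4/0.466)·(856·0.223²/2) = 0.03426·24.46·21.28 = 17.84 Pa.
ΔP = 17.84 Pa = 0.0178 kPa.

ΔP ≈ 0.0178 kPa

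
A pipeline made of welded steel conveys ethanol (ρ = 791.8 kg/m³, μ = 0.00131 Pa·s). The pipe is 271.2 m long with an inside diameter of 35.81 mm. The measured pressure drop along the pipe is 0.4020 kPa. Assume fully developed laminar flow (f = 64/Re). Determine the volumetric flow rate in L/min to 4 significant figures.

Q ≈ 2.740 L/min

For laminar flow, f = 64/Re with Re = ρVD/μ, so Darcy-Weisbach reduces to ΔP = 32μLV/D². Solving for V: V = ΔP·D²/(32μL) = 402·(0.03581)²/(32·0.00131·271.2) = 0.04534 m/s.
Check: Re = ρVD/μ = 791.8·0.04534·0.03581/0.00131 = 981.5 < 2300, so the laminar assumption holds.
Q = V·A = 0.04534·(π/4·0.03581²) = 4.567e-05 m³/s = 2.740 L/min.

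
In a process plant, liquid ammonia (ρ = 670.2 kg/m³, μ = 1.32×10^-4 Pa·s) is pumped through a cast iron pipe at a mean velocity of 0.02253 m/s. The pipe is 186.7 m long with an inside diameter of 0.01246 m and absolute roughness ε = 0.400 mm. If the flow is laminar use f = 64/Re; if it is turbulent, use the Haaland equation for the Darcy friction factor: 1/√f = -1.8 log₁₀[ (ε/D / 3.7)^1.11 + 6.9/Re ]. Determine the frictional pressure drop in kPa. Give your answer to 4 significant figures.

ΔP ≈ 0.1144 kPa

Reynolds number Re = ρVD/μ = 670.2 · 0.02253 · 0.01246 / 0.000132 = 1425.
Re < 2300 → laminar flow, so f = 64/Re = 64/1425 = 0.0449 (the turbulent correlation is not needed).
Darcy-Weisbach: ΔP = f(L/D)(ρV²/2) = 0.0449·(186.7/0.01246)·(670.2·0.02253²/2) = 0.0449·1.498e+04·0.1701 = 114.4 Pa.
ΔP = 114.4 Pa = 0.1144 kPa.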